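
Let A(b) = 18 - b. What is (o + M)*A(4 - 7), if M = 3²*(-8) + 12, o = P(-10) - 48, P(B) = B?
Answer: -2478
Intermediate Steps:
o = -58 (o = -10 - 48 = -58)
M = -60 (M = 9*(-8) + 12 = -72 + 12 = -60)
(o + M)*A(4 - 7) = (-58 - 60)*(18 - (4 - 7)) = -118*(18 - 1*(-3)) = -118*(18 + 3) = -118*21 = -2478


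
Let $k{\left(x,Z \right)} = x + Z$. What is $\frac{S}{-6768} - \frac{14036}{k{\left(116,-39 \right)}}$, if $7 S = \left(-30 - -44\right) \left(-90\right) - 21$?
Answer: $- \frac{2878229}{15792} \approx -182.26$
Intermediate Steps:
$k{\left(x,Z \right)} = Z + x$
$S = -183$ ($S = \frac{\left(-30 - -44\right) \left(-90\right) - 21}{7} = \frac{\left(-30 + 44\right) \left(-90\right) - 21}{7} = \frac{14 \left(-90\right) - 21}{7} = \frac{-1260 - 21}{7} = \frac{1}{7} \left(-1281\right) = -183$)
$\frac{S}{-6768} - \frac{14036}{k{\left(116,-39 \right)}} = - \frac{183}{-6768} - \frac{14036}{-39 + 116} = \left(-183\right) \left(- \frac{1}{6768}\right) - \frac{14036}{77} = \frac{61}{2256} - \frac{1276}{7} = - \frac{2878229}{15792}$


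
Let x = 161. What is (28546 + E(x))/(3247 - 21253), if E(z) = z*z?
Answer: -54467/18006 ≈ -3.0249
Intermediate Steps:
E(z) = z**2
(28546 + E(x))/(3247 - 21253) = (28546 + 161**2)/(3247 - 21253) = (28546 + 25921)/(-18006) = 54467*(-1/18006) = -54467/18006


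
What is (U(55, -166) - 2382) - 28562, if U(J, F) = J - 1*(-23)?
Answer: -30866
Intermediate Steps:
U(J, F) = 23 + J (U(J, F) = J + 23 = 23 + J)
(U(55, -166) - 2382) - 28562 = ((23 + 55) - 2382) - 28562 = (78 - 2382) - 28562 = -2304 - 28562 = -30866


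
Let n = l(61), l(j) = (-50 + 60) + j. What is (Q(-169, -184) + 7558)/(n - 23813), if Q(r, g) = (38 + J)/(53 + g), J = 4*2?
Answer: -495026/1555101 ≈ -0.31832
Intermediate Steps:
J = 8
l(j) = 10 + j
n = 71 (n = 10 + 61 = 71)
Q(r, g) = 46/(53 + g) (Q(r, g) = (38 + 8)/(53 + g) = 46/(53 + g))
(Q(-169, -184) + 7558)/(n - 23813) = (46/(53 - 184) + 7558)/(71 - 23813) = (46/(-131) + 7558)/(-23742) = (46*(-1/131) + 7558)*(-1/23742) = (-46/131 + 7558)*(-1/23742) = (990052/131)*(-1/23742) = -495026/1555101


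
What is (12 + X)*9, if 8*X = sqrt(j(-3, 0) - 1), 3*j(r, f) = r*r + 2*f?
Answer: 108 + 9*sqrt(2)/8 ≈ 109.59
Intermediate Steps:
j(r, f) = r**2/3 + 2*f/3 (j(r, f) = (r*r + 2*f)/3 = (r**2 + 2*f)/3 = r**2/3 + 2*f/3)
X = sqrt(2)/8 (X = sqrt(((1/3)*(-3)**2 + (2/3)*0) - 1)/8 = sqrt(((1/3)*9 + 0) - 1)/8 = sqrt((3 + 0) - 1)/8 = sqrt(3 - 1)/8 = sqrt(2)/8 ≈ 0.17678)
(12 + X)*9 = (12 + sqrt(2)/8)*9 = 108 + 9*sqrt(2)/8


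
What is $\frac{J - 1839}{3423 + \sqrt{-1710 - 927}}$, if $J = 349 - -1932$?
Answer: $\frac{252161}{1953261} - \frac{221 i \sqrt{293}}{1953261} \approx 0.1291 - 0.0019367 i$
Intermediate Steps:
$J = 2281$ ($J = 349 + 1932 = 2281$)
$\frac{J - 1839}{3423 + \sqrt{-1710 - 927}} = \frac{2281 - 1839}{3423 + \sqrt{-1710 - 927}} = \frac{2281 - 1839}{3423 + \sqrt{-2637}} = \frac{2281 - 1839}{3423 + 3 i \sqrt{293}} = \frac{442}{3423 + 3 i \sqrt{293}}$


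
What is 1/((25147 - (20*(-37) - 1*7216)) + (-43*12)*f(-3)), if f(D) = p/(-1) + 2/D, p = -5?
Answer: 1/30867 ≈ 3.2397e-5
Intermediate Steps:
f(D) = 5 + 2/D (f(D) = -5/(-1) + 2/D = -5*(-1) + 2/D = 5 + 2/D)
1/((25147 - (20*(-37) - 1*7216)) + (-43*12)*f(-3)) = 1/((25147 - (20*(-37) - 1*7216)) + (-43*12)*(5 + 2/(-3))) = 1/((25147 - (-740 - 7216)) - 516*(5 + 2*(-⅓))) = 1/((25147 - 1*(-7956)) - 516*(5 - ⅔)) = 1/((25147 + 7956) - 516*13/3) = 1/(33103 - 2236) = 1/30867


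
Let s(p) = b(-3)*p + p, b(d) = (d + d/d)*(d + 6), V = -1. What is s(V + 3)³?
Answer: -1000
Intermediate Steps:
b(d) = (1 + d)*(6 + d) (b(d) = (d + 1)*(6 + d) = (1 + d)*(6 + d))
s(p) = -5*p (s(p) = (6 + (-3)² + 7*(-3))*p + p = (6 + 9 - 21)*p + p = -6*p + p = -5*p)
s(V + 3)³ = (-5*(-1 + 3))³ = (-5*2)³ = (-10)³ = -1000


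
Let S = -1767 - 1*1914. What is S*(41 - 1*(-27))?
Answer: -250308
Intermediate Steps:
S = -3681 (S = -1767 - 1914 = -3681)
S*(41 - 1*(-27)) = -3681*(41 - 1*(-27)) = -3681*(41 + 27) = -3681*68 = -250308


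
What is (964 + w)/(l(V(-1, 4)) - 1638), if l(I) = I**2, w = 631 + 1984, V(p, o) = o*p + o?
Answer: -1193/546 ≈ -2.1850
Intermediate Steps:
V(p, o) = o + o*p
w = 2615
(964 + w)/(l(V(-1, 4)) - 1638) = (964 + 2615)/((4*(1 - 1))**2 - 1638) = 3579/((4*0)**2 - 1638) = 3579/(0**2 - 1638) = 3579/(0 - 1638) = 3579/(-1638) = 3579*(-1/1638) = -1193/546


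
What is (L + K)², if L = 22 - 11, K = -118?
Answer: 11449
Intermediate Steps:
L = 11
(L + K)² = (11 - 118)² = (-107)² = 11449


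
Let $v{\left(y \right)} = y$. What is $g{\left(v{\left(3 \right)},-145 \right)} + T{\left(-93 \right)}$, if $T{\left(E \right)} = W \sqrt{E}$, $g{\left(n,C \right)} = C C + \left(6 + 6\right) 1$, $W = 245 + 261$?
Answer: $21037 + 506 i \sqrt{93} \approx 21037.0 + 4879.7 i$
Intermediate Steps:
$W = 506$
$g{\left(n,C \right)} = 12 + C^{2}$ ($g{\left(n,C \right)} = C^{2} + 12 \cdot 1 = C^{2} + 12 = 12 + C^{2}$)
$T{\left(E \right)} = 506 \sqrt{E}$
$g{\left(v{\left(3 \right)},-145 \right)} + T{\left(-93 \right)} = \left(12 + \left(-145\right)^{2}\right) + 506 \sqrt{-93} = \left(12 + 21025\right) + 506 i \sqrt{93} = 21037 + 506 i \sqrt{93}$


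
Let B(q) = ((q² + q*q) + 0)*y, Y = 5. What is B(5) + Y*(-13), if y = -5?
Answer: -315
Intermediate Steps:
B(q) = -10*q² (B(q) = ((q² + q*q) + 0)*(-5) = ((q² + q²) + 0)*(-5) = (2*q² + 0)*(-5) = (2*q²)*(-5) = -10*q²)
B(5) + Y*(-13) = -10*5² + 5*(-13) = -10*25 - 65 = -250 - 65 = -315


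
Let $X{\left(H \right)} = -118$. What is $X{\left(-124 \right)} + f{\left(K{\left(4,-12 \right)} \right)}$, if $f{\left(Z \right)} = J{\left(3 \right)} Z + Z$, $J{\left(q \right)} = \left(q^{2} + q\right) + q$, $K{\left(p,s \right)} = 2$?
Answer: $-86$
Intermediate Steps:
$J{\left(q \right)} = q^{2} + 2 q$ ($J{\left(q \right)} = \left(q + q^{2}\right) + q = q^{2} + 2 q$)
$f{\left(Z \right)} = 16 Z$ ($f{\left(Z \right)} = 3 \left(2 + 3\right) Z + Z = 3 \cdot 5 Z + Z = 15 Z + Z = 16 Z$)
$X{\left(-124 \right)} + f{\left(K{\left(4,-12 \right)} \right)} = -118 + 16 \cdot 2 = -118 + 32 = -86$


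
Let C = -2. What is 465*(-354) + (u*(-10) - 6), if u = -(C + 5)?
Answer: -164586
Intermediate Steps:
u = -3 (u = -(-2 + 5) = -1*3 = -3)
465*(-354) + (u*(-10) - 6) = 465*(-354) + (-3*(-10) - 6) = -164610 + (30 - 6) = -164610 + 24 = -164586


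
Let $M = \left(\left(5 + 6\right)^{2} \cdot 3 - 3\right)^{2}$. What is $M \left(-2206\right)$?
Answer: $-285897600$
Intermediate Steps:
$M = 129600$ ($M = \left(11^{2} \cdot 3 - 3\right)^{2} = \left(121 \cdot 3 - 3\right)^{2} = \left(363 - 3\right)^{2} = 360^{2} = 129600$)
$M \left(-2206\right) = 129600 \left(-2206\right) = -285897600$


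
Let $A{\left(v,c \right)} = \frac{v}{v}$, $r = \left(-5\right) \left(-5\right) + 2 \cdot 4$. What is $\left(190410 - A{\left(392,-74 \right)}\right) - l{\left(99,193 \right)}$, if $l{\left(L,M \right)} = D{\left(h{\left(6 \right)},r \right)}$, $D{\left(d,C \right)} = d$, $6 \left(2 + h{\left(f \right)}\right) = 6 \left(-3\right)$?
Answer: $190414$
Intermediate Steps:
$r = 33$ ($r = 25 + 8 = 33$)
$A{\left(v,c \right)} = 1$
$h{\left(f \right)} = -5$ ($h{\left(f \right)} = -2 + \frac{6 \left(-3\right)}{6} = -2 + \frac{1}{6} \left(-18\right) = -2 - 3 = -5$)
$l{\left(L,M \right)} = -5$
$\left(190410 - A{\left(392,-74 \right)}\right) - l{\left(99,193 \right)} = \left(190410 - 1\right) - -5 = \left(190410 - 1\right) + 5 = 190409 + 5 = 190414$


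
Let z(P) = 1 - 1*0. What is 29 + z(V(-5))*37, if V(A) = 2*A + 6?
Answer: 66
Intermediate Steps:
V(A) = 6 + 2*A
z(P) = 1 (z(P) = 1 + 0 = 1)
29 + z(V(-5))*37 = 29 + 1*37 = 29 + 37 = 66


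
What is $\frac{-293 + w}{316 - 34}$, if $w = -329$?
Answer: $- \frac{311}{141} \approx -2.2057$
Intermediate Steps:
$\frac{-293 + w}{316 - 34} = \frac{-293 - 329}{316 - 34} = - \frac{622}{282} = \left(-622\right) \frac{1}{282} = - \frac{311}{141}$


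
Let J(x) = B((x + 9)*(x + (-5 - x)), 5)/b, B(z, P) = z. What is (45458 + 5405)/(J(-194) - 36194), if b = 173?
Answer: -8799299/6260637 ≈ -1.4055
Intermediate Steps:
J(x) = -45/173 - 5*x/173 (J(x) = ((x + 9)*(x + (-5 - x)))/173 = ((9 + x)*(-5))*(1/173) = (-45 - 5*x)*(1/173) = -45/173 - 5*x/173)
(45458 + 5405)/(J(-194) - 36194) = (45458 + 5405)/((-45/173 - 5/173*(-194)) - 36194) = 50863/((-45/173 + 970/173) - 36194) = 50863/(925/173 - 36194) = 50863/(-6260637/173) = 50863*(-173/6260637) = -8799299/6260637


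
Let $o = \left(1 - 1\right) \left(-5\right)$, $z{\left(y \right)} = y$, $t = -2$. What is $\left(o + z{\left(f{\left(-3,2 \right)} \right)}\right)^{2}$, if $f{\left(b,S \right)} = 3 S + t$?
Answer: $16$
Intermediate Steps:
$f{\left(b,S \right)} = -2 + 3 S$ ($f{\left(b,S \right)} = 3 S - 2 = -2 + 3 S$)
$o = 0$ ($o = 0 \left(-5\right) = 0$)
$\left(o + z{\left(f{\left(-3,2 \right)} \right)}\right)^{2} = \left(0 + \left(-2 + 3 \cdot 2\right)\right)^{2} = \left(0 + \left(-2 + 6\right)\right)^{2} = \left(0 + 4\right)^{2} = 4^{2} = 16$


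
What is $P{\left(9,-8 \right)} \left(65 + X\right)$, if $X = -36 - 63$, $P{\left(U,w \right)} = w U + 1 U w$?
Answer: $4896$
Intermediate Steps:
$P{\left(U,w \right)} = 2 U w$ ($P{\left(U,w \right)} = U w + U w = 2 U w$)
$X = -99$ ($X = -36 - 63 = -99$)
$P{\left(9,-8 \right)} \left(65 + X\right) = 2 \cdot 9 \left(-8\right) \left(65 - 99\right) = \left(-144\right) \left(-34\right) = 4896$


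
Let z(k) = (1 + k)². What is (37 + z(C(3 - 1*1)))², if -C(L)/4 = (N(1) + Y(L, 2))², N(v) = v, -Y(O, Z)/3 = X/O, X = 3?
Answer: 5480281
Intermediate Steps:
Y(O, Z) = -9/O
C(L) = -4*(1 - 9/L)²
(37 + z(C(3 - 1*1)))² = (37 + (1 - 4*(-9 + (3 - 1*1))²/(3 - 1*1)²)²)² = (37 + (1 - 4*(-9 + (3 - 1))²/(3 - 1)²)²)² = (37 + (1 - 4*(-9 + 2)²/2²)²)² = (37 + (1 - 4*¼*(-7)²)²)² = (37 + (1 - 4*¼*49)²)² = (37 + (1 - 49)²)² = (37 + (-48)²)² = (37 + 2304)² = 2341² = 5480281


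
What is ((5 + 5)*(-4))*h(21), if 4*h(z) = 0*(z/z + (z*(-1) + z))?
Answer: 0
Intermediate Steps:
h(z) = 0 (h(z) = (0*(z/z + (z*(-1) + z)))/4 = (0*(1 + (-z + z)))/4 = (0*(1 + 0))/4 = (0*1)/4 = (¼)*0 = 0)
((5 + 5)*(-4))*h(21) = ((5 + 5)*(-4))*0 = (10*(-4))*0 = -40*0 = 0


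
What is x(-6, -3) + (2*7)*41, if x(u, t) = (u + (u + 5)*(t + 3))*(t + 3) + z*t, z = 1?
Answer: 571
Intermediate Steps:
x(u, t) = t + (3 + t)*(u + (3 + t)*(5 + u)) (x(u, t) = (u + (u + 5)*(t + 3))*(t + 3) + 1*t = (u + (5 + u)*(3 + t))*(3 + t) + t = (u + (3 + t)*(5 + u))*(3 + t) + t = (3 + t)*(u + (3 + t)*(5 + u)) + t = t + (3 + t)*(u + (3 + t)*(5 + u)))
x(-6, -3) + (2*7)*41 = (45 + 5*(-3)**2 + 12*(-6) + 31*(-3) - 6*(-3)**2 + 7*(-3)*(-6)) + (2*7)*41 = (45 + 5*9 - 72 - 93 - 6*9 + 126) + 14*41 = (45 + 45 - 72 - 93 - 54 + 126) + 574 = -3 + 574 = 571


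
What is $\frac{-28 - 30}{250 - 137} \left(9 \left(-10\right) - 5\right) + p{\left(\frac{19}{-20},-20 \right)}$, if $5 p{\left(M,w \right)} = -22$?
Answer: $\frac{25064}{565} \approx 44.361$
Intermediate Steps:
$p{\left(M,w \right)} = - \frac{22}{5}$ ($p{\left(M,w \right)} = \frac{1}{5} \left(-22\right) = - \frac{22}{5}$)
$\frac{-28 - 30}{250 - 137} \left(9 \left(-10\right) - 5\right) + p{\left(\frac{19}{-20},-20 \right)} = \frac{-28 - 30}{250 - 137} \left(9 \left(-10\right) - 5\right) - \frac{22}{5} = - \frac{58}{113} \left(-90 - 5\right) - \frac{22}{5} = \left(-58\right) \frac{1}{113} \left(-95\right) - \frac{22}{5} = \left(- \frac{58}{113}\right) \left(-95\right) - \frac{22}{5} = \frac{5510}{113} - \frac{22}{5} = \frac{25064}{565}$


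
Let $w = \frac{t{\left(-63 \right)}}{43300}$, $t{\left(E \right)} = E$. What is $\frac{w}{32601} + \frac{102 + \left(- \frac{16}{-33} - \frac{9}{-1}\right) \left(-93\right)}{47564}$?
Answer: $- \frac{252357760399}{15386811605275} \approx -0.016401$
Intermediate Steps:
$w = - \frac{63}{43300} \approx -0.001455$
$\frac{w}{32601} + \frac{102 + \left(- \frac{16}{-33} - \frac{9}{-1}\right) \left(-93\right)}{47564} = - \frac{63}{43300 \cdot 32601} + \frac{102 + \left(- \frac{16}{-33} - \frac{9}{-1}\right) \left(-93\right)}{47564} = \left(- \frac{63}{43300}\right) \frac{1}{32601} + \left(102 + \left(\left(-16\right) \left(- \frac{1}{33}\right) - -9\right) \left(-93\right)\right) \frac{1}{47564} = - \frac{21}{470541100} + \left(102 + \left(\frac{16}{33} + 9\right) \left(-93\right)\right) \frac{1}{47564} = - \frac{21}{470541100} + \left(102 + \frac{313}{33} \left(-93\right)\right) \frac{1}{47564} = - \frac{21}{470541100} + \left(102 - \frac{9703}{11}\right) \frac{1}{47564} = - \frac{21}{470541100} - \frac{8581}{523204} = - \frac{252357760399}{15386811605275}$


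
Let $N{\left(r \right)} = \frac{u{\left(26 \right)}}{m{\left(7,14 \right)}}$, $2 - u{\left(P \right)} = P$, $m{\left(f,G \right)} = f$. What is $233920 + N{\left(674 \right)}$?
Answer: $\frac{1637416}{7} \approx 2.3392 \cdot 10^{5}$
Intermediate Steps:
$u{\left(P \right)} = 2 - P$
$N{\left(r \right)} = - \frac{24}{7}$ ($N{\left(r \right)} = \frac{2 - 26}{7} = \left(2 - 26\right) \frac{1}{7} = \left(-24\right) \frac{1}{7} = - \frac{24}{7}$)
$233920 + N{\left(674 \right)} = 233920 - \frac{24}{7} = \frac{1637416}{7}$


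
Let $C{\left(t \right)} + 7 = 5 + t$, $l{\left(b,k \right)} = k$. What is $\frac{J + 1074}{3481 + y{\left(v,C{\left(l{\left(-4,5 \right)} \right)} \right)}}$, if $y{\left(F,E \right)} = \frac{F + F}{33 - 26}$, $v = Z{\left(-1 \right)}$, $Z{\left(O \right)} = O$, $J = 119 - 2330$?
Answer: $- \frac{7959}{24365} \approx -0.32666$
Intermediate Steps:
$J = -2211$ ($J = 119 - 2330 = -2211$)
$C{\left(t \right)} = -2 + t$ ($C{\left(t \right)} = -7 + \left(5 + t\right) = -2 + t$)
$v = -1$
$y{\left(F,E \right)} = \frac{2 F}{7}$
$\frac{J + 1074}{3481 + y{\left(v,C{\left(l{\left(-4,5 \right)} \right)} \right)}} = \frac{-2211 + 1074}{3481 + \frac{2}{7} \left(-1\right)} = - \frac{1137}{3481 - \frac{2}{7}} = - \frac{1137}{\frac{24365}{7}} = \left(-1137\right) \frac{7}{24365} = - \frac{7959}{24365}$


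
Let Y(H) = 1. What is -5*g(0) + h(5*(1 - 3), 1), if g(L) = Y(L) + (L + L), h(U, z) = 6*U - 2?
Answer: -67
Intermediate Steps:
h(U, z) = -2 + 6*U
g(L) = 1 + 2*L (g(L) = 1 + (L + L) = 1 + 2*L)
-5*g(0) + h(5*(1 - 3), 1) = -5*(1 + 2*0) + (-2 + 6*(5*(1 - 3))) = -5*(1 + 0) + (-2 + 6*(5*(-2))) = -5*1 + (-2 + 6*(-10)) = -5 + (-2 - 60) = -5 - 62 = -67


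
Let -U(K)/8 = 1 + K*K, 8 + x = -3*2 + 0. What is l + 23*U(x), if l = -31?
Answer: -36279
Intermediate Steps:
x = -14 (x = -8 + (-3*2 + 0) = -8 + (-6 + 0) = -8 - 6 = -14)
U(K) = -8 - 8*K² (U(K) = -8*(1 + K*K) = -8*(1 + K²) = -8 - 8*K²)
l + 23*U(x) = -31 + 23*(-8 - 8*(-14)²) = -31 + 23*(-8 - 8*196) = -31 + 23*(-8 - 1568) = -31 + 23*(-1576) = -31 - 36248 = -36279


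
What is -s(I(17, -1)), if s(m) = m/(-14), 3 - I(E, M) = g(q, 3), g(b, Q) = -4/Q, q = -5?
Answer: 13/42 ≈ 0.30952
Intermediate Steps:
I(E, M) = 13/3 (I(E, M) = 3 - (-4)/3 = 3 - 1*(-4/3) = 3 + 4/3 = 13/3)
s(m) = -m/14 (s(m) = m*(-1/14) = -m/14)
-s(I(17, -1)) = -(-1)*13/(14*3) = -1*(-13/42) = 13/42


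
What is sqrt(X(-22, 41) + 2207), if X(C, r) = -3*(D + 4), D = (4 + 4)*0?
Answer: sqrt(2195) ≈ 46.851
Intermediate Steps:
D = 0 (D = 8*0 = 0)
X(C, r) = -12 (X(C, r) = -3*(0 + 4) = -3*4 = -12)
sqrt(X(-22, 41) + 2207) = sqrt(-12 + 2207) = sqrt(2195)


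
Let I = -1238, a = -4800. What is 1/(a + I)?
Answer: -1/6038 ≈ -0.00016562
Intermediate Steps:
1/(a + I) = 1/(-4800 - 1238) = 1/(-6038) = -1/6038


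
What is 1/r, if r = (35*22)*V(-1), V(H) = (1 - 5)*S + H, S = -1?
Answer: 1/2310 ≈ 0.00043290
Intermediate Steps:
V(H) = 4 + H (V(H) = (1 - 5)*(-1) + H = -4*(-1) + H = 4 + H)
r = 2310 (r = (35*22)*(4 - 1) = 770*3 = 2310)
1/r = 1/2310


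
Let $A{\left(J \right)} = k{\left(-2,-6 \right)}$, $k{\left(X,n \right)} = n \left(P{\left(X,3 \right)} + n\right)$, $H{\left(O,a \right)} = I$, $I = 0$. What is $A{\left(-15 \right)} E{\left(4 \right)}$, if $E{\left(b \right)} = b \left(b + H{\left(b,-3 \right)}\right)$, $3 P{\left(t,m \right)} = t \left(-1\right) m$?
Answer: $384$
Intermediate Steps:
$P{\left(t,m \right)} = - \frac{m t}{3}$ ($P{\left(t,m \right)} = \frac{t \left(-1\right) m}{3} = \frac{- t m}{3} = \frac{\left(-1\right) m t}{3} = - \frac{m t}{3}$)
$H{\left(O,a \right)} = 0$
$k{\left(X,n \right)} = n \left(n - X\right)$ ($k{\left(X,n \right)} = n \left(\left(- \frac{1}{3}\right) 3 X + n\right) = n \left(- X + n\right) = n \left(n - X\right)$)
$A{\left(J \right)} = 24$ ($A{\left(J \right)} = - 6 \left(-6 - -2\right) = - 6 \left(-6 + 2\right) = \left(-6\right) \left(-4\right) = 24$)
$E{\left(b \right)} = b^{2}$ ($E{\left(b \right)} = b \left(b + 0\right) = b b = b^{2}$)
$A{\left(-15 \right)} E{\left(4 \right)} = 24 \cdot 4^{2} = 24 \cdot 16 = 384$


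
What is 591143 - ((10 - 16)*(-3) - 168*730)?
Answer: 713765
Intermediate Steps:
591143 - ((10 - 16)*(-3) - 168*730) = 591143 - (-6*(-3) - 122640) = 591143 - (18 - 122640) = 591143 - 1*(-122622) = 591143 + 122622 = 713765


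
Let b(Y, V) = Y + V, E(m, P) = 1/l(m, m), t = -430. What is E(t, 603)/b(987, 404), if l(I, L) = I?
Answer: -1/598130 ≈ -1.6719e-6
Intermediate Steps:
E(m, P) = 1/m
b(Y, V) = V + Y
E(t, 603)/b(987, 404) = 1/((-430)*(404 + 987)) = -1/430/1391 = -1/430*1/1391 = -1/598130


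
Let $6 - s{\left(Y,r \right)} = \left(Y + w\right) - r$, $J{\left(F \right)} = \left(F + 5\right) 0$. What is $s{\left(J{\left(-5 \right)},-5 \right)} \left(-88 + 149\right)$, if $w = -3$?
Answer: $244$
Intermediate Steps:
$J{\left(F \right)} = 0$ ($J{\left(F \right)} = \left(5 + F\right) 0 = 0$)
$s{\left(Y,r \right)} = 9 + r - Y$ ($s{\left(Y,r \right)} = 6 - \left(\left(Y - 3\right) - r\right) = 6 - \left(\left(-3 + Y\right) - r\right) = 6 - \left(-3 + Y - r\right) = 6 + \left(3 + r - Y\right) = 9 + r - Y$)
$s{\left(J{\left(-5 \right)},-5 \right)} \left(-88 + 149\right) = \left(9 - 5 - 0\right) \left(-88 + 149\right) = \left(9 - 5 + 0\right) 61 = 4 \cdot 61 = 244$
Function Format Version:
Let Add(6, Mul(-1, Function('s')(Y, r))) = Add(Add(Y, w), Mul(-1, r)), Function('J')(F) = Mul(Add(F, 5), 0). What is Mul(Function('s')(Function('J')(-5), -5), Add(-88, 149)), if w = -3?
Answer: 244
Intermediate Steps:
Function('J')(F) = 0 (Function('J')(F) = Mul(Add(5, F), 0) = 0)
Function('s')(Y, r) = Add(9, r, Mul(-1, Y)) (Function('s')(Y, r) = Add(6, Mul(-1, Add(Add(Y, -3), Mul(-1, r)))) = Add(6, Mul(-1, Add(Add(-3, Y), Mul(-1, r)))) = Add(6, Mul(-1, Add(-3, Y, Mul(-1, r)))) = Add(6, Add(3, r, Mul(-1, Y))) = Add(9, r, Mul(-1, Y)))
Mul(Function('s')(Function('J')(-5), -5), Add(-88, 149)) = Mul(Add(9, -5, Mul(-1, 0)), Add(-88, 149)) = Mul(Add(9, -5, 0), 61) = Mul(4, 61) = 244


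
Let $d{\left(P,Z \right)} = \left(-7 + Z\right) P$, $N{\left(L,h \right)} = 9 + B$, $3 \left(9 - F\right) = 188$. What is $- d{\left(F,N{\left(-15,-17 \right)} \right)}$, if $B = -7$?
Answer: $- \frac{805}{3} \approx -268.33$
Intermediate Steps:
$F = - \frac{161}{3}$ ($F = 9 - \frac{188}{3} = - \frac{161}{3} \approx -53.667$)
$N{\left(L,h \right)} = 2$ ($N{\left(L,h \right)} = 9 - 7 = 2$)
$d{\left(P,Z \right)} = P \left(-7 + Z\right)$
$- d{\left(F,N{\left(-15,-17 \right)} \right)} = - \frac{\left(-161\right) \left(-7 + 2\right)}{3} = - \frac{\left(-161\right) \left(-5\right)}{3} = \left(-1\right) \frac{805}{3} = - \frac{805}{3}$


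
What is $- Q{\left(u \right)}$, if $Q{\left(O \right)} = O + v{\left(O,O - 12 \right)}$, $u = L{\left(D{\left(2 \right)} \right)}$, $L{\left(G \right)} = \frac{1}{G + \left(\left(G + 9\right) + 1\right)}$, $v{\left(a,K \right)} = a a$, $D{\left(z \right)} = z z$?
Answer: $- \frac{19}{324} \approx -0.058642$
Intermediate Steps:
$D{\left(z \right)} = z^{2}$
$v{\left(a,K \right)} = a^{2}$
$L{\left(G \right)} = \frac{1}{10 + 2 G}$ ($L{\left(G \right)} = \frac{1}{G + \left(\left(9 + G\right) + 1\right)} = \frac{1}{G + \left(10 + G\right)} = \frac{1}{10 + 2 G}$)
$u = \frac{1}{18}$ ($u = \frac{1}{2 \left(5 + 2^{2}\right)} = \frac{1}{2 \left(5 + 4\right)} = \frac{1}{2 \cdot 9} = \frac{1}{2} \cdot \frac{1}{9} = \frac{1}{18} \approx 0.055556$)
$Q{\left(O \right)} = O + O^{2}$
$- Q{\left(u \right)} = - \frac{1 + \frac{1}{18}}{18} = - \frac{19}{18 \cdot 18} = \left(-1\right) \frac{19}{324} = - \frac{19}{324}$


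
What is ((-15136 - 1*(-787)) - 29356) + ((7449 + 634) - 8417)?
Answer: -44039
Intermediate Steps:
((-15136 - 1*(-787)) - 29356) + ((7449 + 634) - 8417) = ((-15136 + 787) - 29356) + (8083 - 8417) = (-14349 - 29356) - 334 = -43705 - 334 = -44039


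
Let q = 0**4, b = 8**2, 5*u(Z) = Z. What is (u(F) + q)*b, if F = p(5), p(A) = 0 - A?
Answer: -64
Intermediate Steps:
p(A) = -A
F = -5 (F = -1*5 = -5)
u(Z) = Z/5
b = 64
q = 0
(u(F) + q)*b = ((1/5)*(-5) + 0)*64 = (-1 + 0)*64 = -1*64 = -64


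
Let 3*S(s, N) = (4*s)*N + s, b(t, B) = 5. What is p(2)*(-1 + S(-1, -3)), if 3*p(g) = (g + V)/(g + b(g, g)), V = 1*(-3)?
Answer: -8/63 ≈ -0.12698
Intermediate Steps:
V = -3
S(s, N) = s/3 + 4*N*s/3 (S(s, N) = ((4*s)*N + s)/3 = (4*N*s + s)/3 = (s + 4*N*s)/3 = s/3 + 4*N*s/3)
p(g) = (-3 + g)/(3*(5 + g)) (p(g) = ((g - 3)/(g + 5))/3 = ((-3 + g)/(5 + g))/3 = (-3 + g)/(3*(5 + g)))
p(2)*(-1 + S(-1, -3)) = ((-3 + 2)/(3*(5 + 2)))*(-1 + (⅓)*(-1)*(1 + 4*(-3))) = ((⅓)*(-1)/7)*(-1 + (⅓)*(-1)*(1 - 12)) = ((⅓)*(⅐)*(-1))*(-1 + (⅓)*(-1)*(-11)) = -(-1 + 11/3)/21 = -1/21*8/3 = -8/63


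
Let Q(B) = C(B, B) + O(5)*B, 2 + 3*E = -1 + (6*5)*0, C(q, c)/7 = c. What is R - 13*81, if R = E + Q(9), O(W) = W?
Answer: -946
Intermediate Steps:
C(q, c) = 7*c
E = -1 (E = -2/3 + (-1 + (6*5)*0)/3 = -2/3 + (-1 + 30*0)/3 = -2/3 + (-1 + 0)/3 = -2/3 + (1/3)*(-1) = -2/3 - 1/3 = -1)
Q(B) = 12*B (Q(B) = 7*B + 5*B = 12*B)
R = 107 (R = -1 + 12*9 = -1 + 108 = 107)
R - 13*81 = 107 - 13*81 = 107 - 1053 = -946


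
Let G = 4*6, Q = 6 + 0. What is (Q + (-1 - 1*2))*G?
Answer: 72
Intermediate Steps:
Q = 6
G = 24
(Q + (-1 - 1*2))*G = (6 + (-1 - 1*2))*24 = (6 + (-1 - 2))*24 = (6 - 3)*24 = 3*24 = 72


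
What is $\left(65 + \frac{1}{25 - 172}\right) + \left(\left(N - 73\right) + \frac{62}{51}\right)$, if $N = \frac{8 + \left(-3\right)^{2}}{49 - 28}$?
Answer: $- \frac{14948}{2499} \approx -5.9816$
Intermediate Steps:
$N = \frac{17}{21}$ ($N = \frac{8 + 9}{21} = 17 \cdot \frac{1}{21} = \frac{17}{21} \approx 0.80952$)
$\left(65 + \frac{1}{25 - 172}\right) + \left(\left(N - 73\right) + \frac{62}{51}\right) = \left(65 + \frac{1}{25 - 172}\right) + \left(\left(\frac{17}{21} - 73\right) + \frac{62}{51}\right) = \left(65 + \frac{1}{-147}\right) + \left(- \frac{1516}{21} + 62 \cdot \frac{1}{51}\right) = \left(65 - \frac{1}{147}\right) + \left(- \frac{1516}{21} + \frac{62}{51}\right) = \frac{9554}{147} - \frac{8446}{119} = - \frac{14948}{2499}$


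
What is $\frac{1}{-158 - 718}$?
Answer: $- \frac{1}{876} \approx -0.0011416$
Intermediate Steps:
$\frac{1}{-158 - 718} = \frac{1}{-876} = - \frac{1}{876}$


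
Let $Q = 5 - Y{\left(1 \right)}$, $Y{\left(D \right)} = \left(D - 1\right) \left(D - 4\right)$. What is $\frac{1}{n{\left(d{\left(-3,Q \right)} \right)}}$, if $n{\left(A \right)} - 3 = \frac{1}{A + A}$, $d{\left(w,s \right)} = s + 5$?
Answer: $\frac{20}{61} \approx 0.32787$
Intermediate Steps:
$Y{\left(D \right)} = \left(-1 + D\right) \left(-4 + D\right)$
$Q = 5$ ($Q = 5 - \left(4 + 1^{2} - 5\right) = 5 - \left(4 + 1 - 5\right) = 5 - 0 = 5 + 0 = 5$)
$d{\left(w,s \right)} = 5 + s$
$n{\left(A \right)} = 3 + \frac{1}{2 A}$ ($n{\left(A \right)} = 3 + \frac{1}{A + A} = 3 + \frac{1}{2 A}$)
$\frac{1}{n{\left(d{\left(-3,Q \right)} \right)}} = \frac{1}{3 + \frac{1}{2 \left(5 + 5\right)}} = \frac{1}{3 + \frac{1}{2 \cdot 10}} = \frac{1}{3 + \frac{1}{2} \cdot \frac{1}{10}} = \frac{1}{3 + \frac{1}{20}} = \frac{1}{\frac{61}{20}} = \frac{20}{61}$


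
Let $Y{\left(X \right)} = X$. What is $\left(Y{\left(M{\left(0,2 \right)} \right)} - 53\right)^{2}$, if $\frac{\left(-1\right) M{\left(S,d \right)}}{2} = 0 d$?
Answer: $2809$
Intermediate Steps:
$M{\left(S,d \right)} = 0$ ($M{\left(S,d \right)} = - 2 \cdot 0 d = \left(-2\right) 0 = 0$)
$\left(Y{\left(M{\left(0,2 \right)} \right)} - 53\right)^{2} = \left(0 - 53\right)^{2} = \left(-53\right)^{2} = 2809$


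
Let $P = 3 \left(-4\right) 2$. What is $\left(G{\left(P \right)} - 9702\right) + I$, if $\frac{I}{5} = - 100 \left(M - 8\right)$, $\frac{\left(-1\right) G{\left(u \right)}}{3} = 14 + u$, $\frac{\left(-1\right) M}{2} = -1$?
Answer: $-6672$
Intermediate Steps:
$M = 2$ ($M = \left(-2\right) \left(-1\right) = 2$)
$P = -24$ ($P = \left(-12\right) 2 = -24$)
$G{\left(u \right)} = -42 - 3 u$ ($G{\left(u \right)} = - 3 \left(14 + u\right) = -42 - 3 u$)
$I = 3000$ ($I = 5 \left(- 100 \left(2 - 8\right)\right) = 5 \left(\left(-100\right) \left(-6\right)\right) = 5 \cdot 600 = 3000$)
$\left(G{\left(P \right)} - 9702\right) + I = \left(\left(-42 - -72\right) - 9702\right) + 3000 = \left(\left(-42 + 72\right) - 9702\right) + 3000 = \left(30 - 9702\right) + 3000 = -9672 + 3000 = -6672$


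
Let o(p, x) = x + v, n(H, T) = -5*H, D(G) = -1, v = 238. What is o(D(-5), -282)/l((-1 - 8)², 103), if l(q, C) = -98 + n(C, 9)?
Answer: 44/613 ≈ 0.071778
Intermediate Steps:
o(p, x) = 238 + x (o(p, x) = x + 238 = 238 + x)
l(q, C) = -98 - 5*C
o(D(-5), -282)/l((-1 - 8)², 103) = (238 - 282)/(-98 - 5*103) = -44/(-98 - 515) = -44/(-613) = -44*(-1/613) = 44/613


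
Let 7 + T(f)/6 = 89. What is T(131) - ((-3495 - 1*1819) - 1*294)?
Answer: 6100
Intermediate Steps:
T(f) = 492 (T(f) = -42 + 6*89 = -42 + 534 = 492)
T(131) - ((-3495 - 1*1819) - 1*294) = 492 - ((-3495 - 1*1819) - 1*294) = 492 - ((-3495 - 1819) - 294) = 492 - (-5314 - 294) = 492 - 1*(-5608) = 492 + 5608 = 6100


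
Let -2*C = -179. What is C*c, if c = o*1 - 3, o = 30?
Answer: 4833/2 ≈ 2416.5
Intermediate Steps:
c = 27 (c = 30*1 - 3 = 30 - 3 = 27)
C = 179/2 (C = -1/2*(-179) = 179/2 ≈ 89.500)
C*c = (179/2)*27 = 4833/2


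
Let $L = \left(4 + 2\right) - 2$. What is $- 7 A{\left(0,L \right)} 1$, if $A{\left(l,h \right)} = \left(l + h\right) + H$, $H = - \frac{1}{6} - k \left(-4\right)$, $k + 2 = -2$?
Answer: $\frac{511}{6} \approx 85.167$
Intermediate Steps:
$k = -4$ ($k = -2 - 2 = -4$)
$L = 4$ ($L = 6 - 2 = 4$)
$H = - \frac{97}{6}$ ($H = - \frac{1}{6} - \left(-4\right) \left(-4\right) = \left(-1\right) \frac{1}{6} - 16 = - \frac{1}{6} - 16 = - \frac{97}{6} \approx -16.167$)
$A{\left(l,h \right)} = - \frac{97}{6} + h + l$ ($A{\left(l,h \right)} = \left(l + h\right) - \frac{97}{6} = \left(h + l\right) - \frac{97}{6} = - \frac{97}{6} + h + l$)
$- 7 A{\left(0,L \right)} 1 = - 7 \left(- \frac{97}{6} + 4 + 0\right) 1 = \left(-7\right) \left(- \frac{73}{6}\right) 1 = \frac{511}{6} \cdot 1 = \frac{511}{6}$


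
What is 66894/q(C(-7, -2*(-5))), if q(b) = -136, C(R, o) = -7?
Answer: -33447/68 ≈ -491.87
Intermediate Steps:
66894/q(C(-7, -2*(-5))) = 66894/(-136) = 66894*(-1/136) = -33447/68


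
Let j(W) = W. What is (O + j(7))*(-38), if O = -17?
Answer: 380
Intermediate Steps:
(O + j(7))*(-38) = (-17 + 7)*(-38) = -10*(-38) = 380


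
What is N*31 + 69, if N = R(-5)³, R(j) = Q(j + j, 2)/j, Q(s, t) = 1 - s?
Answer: -32636/125 ≈ -261.09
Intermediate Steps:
R(j) = (1 - 2*j)/j (R(j) = (1 - (j + j))/j = (1 - 2*j)/j)
N = -1331/125 (N = (-2 + 1/(-5))³ = (-2 - ⅕)³ = (-11/5)³ = -1331/125 ≈ -10.648)
N*31 + 69 = -1331/125*31 + 69 = -41261/125 + 69 = -32636/125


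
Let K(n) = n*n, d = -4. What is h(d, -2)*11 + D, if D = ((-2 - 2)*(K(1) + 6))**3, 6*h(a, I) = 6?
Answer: -21941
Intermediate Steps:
K(n) = n**2
h(a, I) = 1 (h(a, I) = (1/6)*6 = 1)
D = -21952 (D = ((-2 - 2)*(1**2 + 6))**3 = (-4*(1 + 6))**3 = (-4*7)**3 = (-28)**3 = -21952)
h(d, -2)*11 + D = 1*11 - 21952 = 11 - 21952 = -21941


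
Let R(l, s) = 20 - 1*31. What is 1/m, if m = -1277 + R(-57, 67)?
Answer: -1/1288 ≈ -0.00077640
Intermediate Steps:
R(l, s) = -11 (R(l, s) = 20 - 31 = -11)
m = -1288 (m = -1277 - 11 = -1288)
1/m = 1/(-1288) = -1/1288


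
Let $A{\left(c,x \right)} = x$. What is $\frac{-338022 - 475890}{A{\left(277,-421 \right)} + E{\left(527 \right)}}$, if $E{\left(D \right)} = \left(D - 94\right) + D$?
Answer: $- \frac{73992}{49} \approx -1510.0$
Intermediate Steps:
$E{\left(D \right)} = -94 + 2 D$ ($E{\left(D \right)} = \left(-94 + D\right) + D = -94 + 2 D$)
$\frac{-338022 - 475890}{A{\left(277,-421 \right)} + E{\left(527 \right)}} = \frac{-338022 - 475890}{-421 + \left(-94 + 2 \cdot 527\right)} = - \frac{813912}{-421 + \left(-94 + 1054\right)} = - \frac{813912}{-421 + 960} = - \frac{813912}{539} = \left(-813912\right) \frac{1}{539} = - \frac{73992}{49}$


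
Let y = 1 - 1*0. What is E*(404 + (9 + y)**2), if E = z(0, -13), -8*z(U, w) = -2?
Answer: 126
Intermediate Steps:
z(U, w) = 1/4 (z(U, w) = -1/8*(-2) = 1/4)
E = 1/4 ≈ 0.25000
y = 1 (y = 1 + 0 = 1)
E*(404 + (9 + y)**2) = (404 + (9 + 1)**2)/4 = (404 + 10**2)/4 = (404 + 100)/4 = (1/4)*504 = 126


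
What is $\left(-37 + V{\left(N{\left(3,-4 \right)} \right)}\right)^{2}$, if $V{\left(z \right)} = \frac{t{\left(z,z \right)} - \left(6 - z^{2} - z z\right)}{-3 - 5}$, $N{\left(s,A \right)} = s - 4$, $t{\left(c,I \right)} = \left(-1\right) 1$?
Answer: $\frac{84681}{64} \approx 1323.1$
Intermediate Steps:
$t{\left(c,I \right)} = -1$
$N{\left(s,A \right)} = -4 + s$
$V{\left(z \right)} = \frac{7}{8} - \frac{z^{2}}{4}$ ($V{\left(z \right)} = \frac{-1 - \left(6 - z^{2} - z z\right)}{-3 - 5} = \frac{-1 + \left(\left(z^{2} + z^{2}\right) - 6\right)}{-8} = \left(-1 + \left(2 z^{2} - 6\right)\right) \left(- \frac{1}{8}\right) = \left(-1 + \left(-6 + 2 z^{2}\right)\right) \left(- \frac{1}{8}\right) = \left(-7 + 2 z^{2}\right) \left(- \frac{1}{8}\right) = \frac{7}{8} - \frac{z^{2}}{4}$)
$\left(-37 + V{\left(N{\left(3,-4 \right)} \right)}\right)^{2} = \left(-37 + \left(\frac{7}{8} - \frac{\left(-4 + 3\right)^{2}}{4}\right)\right)^{2} = \left(-37 + \left(\frac{7}{8} - \frac{\left(-1\right)^{2}}{4}\right)\right)^{2} = \left(-37 + \left(\frac{7}{8} - \frac{1}{4}\right)\right)^{2} = \left(-37 + \frac{5}{8}\right)^{2} = \left(- \frac{291}{8}\right)^{2} = \frac{84681}{64}$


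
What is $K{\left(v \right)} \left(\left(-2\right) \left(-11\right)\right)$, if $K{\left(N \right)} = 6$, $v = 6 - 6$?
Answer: $132$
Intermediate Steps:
$v = 0$ ($v = 6 - 6 = 0$)
$K{\left(v \right)} \left(\left(-2\right) \left(-11\right)\right) = 6 \left(\left(-2\right) \left(-11\right)\right) = 6 \cdot 22 = 132$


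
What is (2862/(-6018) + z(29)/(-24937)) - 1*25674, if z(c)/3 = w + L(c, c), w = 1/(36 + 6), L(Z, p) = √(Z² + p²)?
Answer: -8990311828885/350165354 - 87*√2/24937 ≈ -25674.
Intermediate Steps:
w = 1/42 ≈ 0.023810
z(c) = 1/14 + 3*√2*√(c²) (z(c) = 3*(1/42 + √(c² + c²)) = 3*(1/42 + √(2*c²)) = 3*(1/42 + √2*√(c²)) = 1/14 + 3*√2*√(c²))
(2862/(-6018) + z(29)/(-24937)) - 1*25674 = (2862/(-6018) + (1/14 + 3*√2*√(29²))/(-24937)) - 1*25674 = (2862*(-1/6018) + (1/14 + 3*√2*√841)*(-1/24937)) - 25674 = (-477/1003 + (1/14 + 3*√2*29)*(-1/24937)) - 25674 = (-477/1003 + (1/14 + 87*√2)*(-1/24937)) - 25674 = (-477/1003 + (-1/349118 - 87*√2/24937)) - 25674 = (-166530289/350165354 - 87*√2/24937) - 25674 = -8990311828885/350165354 - 87*√2/24937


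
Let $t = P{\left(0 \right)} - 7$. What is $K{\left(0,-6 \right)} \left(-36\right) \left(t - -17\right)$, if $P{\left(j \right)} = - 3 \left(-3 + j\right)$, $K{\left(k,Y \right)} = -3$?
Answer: $2052$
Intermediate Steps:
$P{\left(j \right)} = 9 - 3 j$
$t = 2$ ($t = \left(9 - 0\right) - 7 = \left(9 + 0\right) - 7 = 9 - 7 = 2$)
$K{\left(0,-6 \right)} \left(-36\right) \left(t - -17\right) = \left(-3\right) \left(-36\right) \left(2 - -17\right) = 108 \left(2 + 17\right) = 108 \cdot 19 = 2052$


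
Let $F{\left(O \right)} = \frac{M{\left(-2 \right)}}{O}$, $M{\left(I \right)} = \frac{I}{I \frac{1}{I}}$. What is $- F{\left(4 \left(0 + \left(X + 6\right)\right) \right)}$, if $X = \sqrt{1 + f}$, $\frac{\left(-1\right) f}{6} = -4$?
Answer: $\frac{1}{22} \approx 0.045455$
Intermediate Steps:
$f = 24$ ($f = \left(-6\right) \left(-4\right) = 24$)
$X = 5$ ($X = \sqrt{1 + 24} = \sqrt{25} = 5$)
$M{\left(I \right)} = I$ ($M{\left(I \right)} = \frac{I}{1} = I 1 = I$)
$F{\left(O \right)} = - \frac{2}{O}$
$- F{\left(4 \left(0 + \left(X + 6\right)\right) \right)} = - \frac{-2}{4 \left(0 + \left(5 + 6\right)\right)} = - \frac{-2}{4 \left(0 + 11\right)} = - \frac{-2}{4 \cdot 11} = - \frac{-2}{44} = \left(-1\right) \left(- \frac{1}{22}\right) = \frac{1}{22}$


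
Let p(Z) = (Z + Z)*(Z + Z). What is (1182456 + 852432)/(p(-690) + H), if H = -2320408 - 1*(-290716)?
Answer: -169574/10441 ≈ -16.241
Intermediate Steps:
p(Z) = 4*Z**2 (p(Z) = (2*Z)*(2*Z) = 4*Z**2)
H = -2029692 (H = -2320408 + 290716 = -2029692)
(1182456 + 852432)/(p(-690) + H) = (1182456 + 852432)/(4*(-690)**2 - 2029692) = 2034888/(4*476100 - 2029692) = 2034888/(1904400 - 2029692) = 2034888/(-125292) = 2034888*(-1/125292) = -169574/10441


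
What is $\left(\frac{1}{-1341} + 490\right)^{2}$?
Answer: $\frac{431765953921}{1798281} \approx 2.401 \cdot 10^{5}$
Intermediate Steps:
$\left(\frac{1}{-1341} + 490\right)^{2} = \left(- \frac{1}{1341} + 490\right)^{2} = \left(\frac{657089}{1341}\right)^{2} = \frac{431765953921}{1798281}$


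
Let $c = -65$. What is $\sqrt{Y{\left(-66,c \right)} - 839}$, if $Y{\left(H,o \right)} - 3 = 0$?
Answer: $2 i \sqrt{209} \approx 28.914 i$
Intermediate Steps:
$Y{\left(H,o \right)} = 3$ ($Y{\left(H,o \right)} = 3 + 0 = 3$)
$\sqrt{Y{\left(-66,c \right)} - 839} = \sqrt{3 - 839} = \sqrt{-836} = 2 i \sqrt{209}$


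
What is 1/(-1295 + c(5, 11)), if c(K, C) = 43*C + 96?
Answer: -1/726 ≈ -0.0013774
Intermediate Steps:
c(K, C) = 96 + 43*C
1/(-1295 + c(5, 11)) = 1/(-1295 + (96 + 43*11)) = 1/(-1295 + (96 + 473)) = 1/(-1295 + 569) = 1/(-726) = -1/726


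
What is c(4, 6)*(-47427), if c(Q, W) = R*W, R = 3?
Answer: -853686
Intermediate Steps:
c(Q, W) = 3*W
c(4, 6)*(-47427) = (3*6)*(-47427) = 18*(-47427) = -853686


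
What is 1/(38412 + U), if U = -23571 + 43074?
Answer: 1/57915 ≈ 1.7267e-5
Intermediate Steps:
U = 19503
1/(38412 + U) = 1/(38412 + 19503) = 1/57915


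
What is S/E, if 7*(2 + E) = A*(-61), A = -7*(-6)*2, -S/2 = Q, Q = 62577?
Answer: 62577/367 ≈ 170.51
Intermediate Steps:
S = -125154 (S = -2*62577 = -125154)
A = 84 (A = 42*2 = 84)
E = -734 (E = -2 + (84*(-61))/7 = -2 + (⅐)*(-5124) = -2 - 732 = -734)
S/E = -125154/(-734) = -125154*(-1/734) = 62577/367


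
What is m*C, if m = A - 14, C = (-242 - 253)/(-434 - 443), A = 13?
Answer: -495/877 ≈ -0.56442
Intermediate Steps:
C = 495/877 (C = -495/(-877) = -495*(-1/877) = 495/877 ≈ 0.56442)
m = -1 (m = 13 - 14 = -1)
m*C = -1*495/877 = -495/877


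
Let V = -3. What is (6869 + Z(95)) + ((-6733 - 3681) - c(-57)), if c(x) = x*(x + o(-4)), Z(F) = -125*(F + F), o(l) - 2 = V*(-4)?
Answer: -29746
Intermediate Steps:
o(l) = 14 (o(l) = 2 - 3*(-4) = 2 + 12 = 14)
Z(F) = -250*F
c(x) = x*(14 + x) (c(x) = x*(x + 14) = x*(14 + x))
(6869 + Z(95)) + ((-6733 - 3681) - c(-57)) = (6869 - 250*95) + ((-6733 - 3681) - (-57)*(14 - 57)) = (6869 - 23750) + (-10414 - (-57)*(-43)) = -16881 + (-10414 - 1*2451) = -16881 + (-10414 - 2451) = -16881 - 12865 = -29746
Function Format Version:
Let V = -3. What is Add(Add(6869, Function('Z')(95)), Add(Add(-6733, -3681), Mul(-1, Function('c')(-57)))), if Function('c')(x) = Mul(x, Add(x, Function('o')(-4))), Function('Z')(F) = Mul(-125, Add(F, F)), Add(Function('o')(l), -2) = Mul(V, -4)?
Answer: -29746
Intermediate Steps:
Function('o')(l) = 14 (Function('o')(l) = Add(2, Mul(-3, -4)) = Add(2, 12) = 14)
Function('Z')(F) = Mul(-250, F) (Function('Z')(F) = Mul(-125, Mul(2, F)) = Mul(-250, F))
Function('c')(x) = Mul(x, Add(14, x)) (Function('c')(x) = Mul(x, Add(x, 14)) = Mul(x, Add(14, x)))
Add(Add(6869, Function('Z')(95)), Add(Add(-6733, -3681), Mul(-1, Function('c')(-57)))) = Add(Add(6869, Mul(-250, 95)), Add(Add(-6733, -3681), Mul(-1, Mul(-57, Add(14, -57))))) = Add(Add(6869, -23750), Add(-10414, Mul(-1, Mul(-57, -43)))) = Add(-16881, Add(-10414, Mul(-1, 2451))) = Add(-16881, Add(-10414, -2451)) = Add(-16881, -12865) = -29746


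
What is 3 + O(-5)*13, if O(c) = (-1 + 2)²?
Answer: 16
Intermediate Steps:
O(c) = 1 (O(c) = 1² = 1)
3 + O(-5)*13 = 3 + 1*13 = 3 + 13 = 16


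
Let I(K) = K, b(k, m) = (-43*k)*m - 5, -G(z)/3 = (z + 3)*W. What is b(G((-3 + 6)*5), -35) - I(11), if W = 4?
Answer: -325096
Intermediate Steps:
G(z) = -36 - 12*z (G(z) = -3*(z + 3)*4 = -3*(3 + z)*4 = -3*(12 + 4*z) = -36 - 12*z)
b(k, m) = -5 - 43*k*m (b(k, m) = -43*k*m - 5 = -5 - 43*k*m)
b(G((-3 + 6)*5), -35) - I(11) = (-5 - 43*(-36 - 12*(-3 + 6)*5)*(-35)) - 1*11 = (-5 - 43*(-36 - 36*5)*(-35)) - 11 = (-5 - 43*(-36 - 12*15)*(-35)) - 11 = (-5 - 43*(-36 - 180)*(-35)) - 11 = (-5 - 43*(-216)*(-35)) - 11 = (-5 - 325080) - 11 = -325085 - 11 = -325096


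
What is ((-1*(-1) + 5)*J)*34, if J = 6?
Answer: 1224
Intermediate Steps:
((-1*(-1) + 5)*J)*34 = ((-1*(-1) + 5)*6)*34 = ((1 + 5)*6)*34 = (6*6)*34 = 36*34 = 1224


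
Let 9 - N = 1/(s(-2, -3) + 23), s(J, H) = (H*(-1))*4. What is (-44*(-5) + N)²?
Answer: 64224196/1225 ≈ 52428.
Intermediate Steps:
s(J, H) = -4*H (s(J, H) = -H*4 = -4*H)
N = 314/35 (N = 9 - 1/(-4*(-3) + 23) = 9 - 1/(12 + 23) = 9 - 1/35 = 314/35 ≈ 8.9714)
(-44*(-5) + N)² = (-44*(-5) + 314/35)² = (220 + 314/35)² = (8014/35)² = 64224196/1225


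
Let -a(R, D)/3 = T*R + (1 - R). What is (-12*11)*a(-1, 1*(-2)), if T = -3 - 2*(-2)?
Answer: 396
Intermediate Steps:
T = 1 (T = -3 + 4 = 1)
a(R, D) = -3 (a(R, D) = -3*(1*R + (1 - R)) = -3*(R + (1 - R)) = -3*1 = -3)
(-12*11)*a(-1, 1*(-2)) = -12*11*(-3) = -132*(-3) = 396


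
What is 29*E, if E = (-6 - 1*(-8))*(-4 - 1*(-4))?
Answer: 0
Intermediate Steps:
E = 0 (E = (-6 + 8)*(-4 + 4) = 2*0 = 0)
29*E = 29*0 = 0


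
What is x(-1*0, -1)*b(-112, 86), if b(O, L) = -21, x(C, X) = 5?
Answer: -105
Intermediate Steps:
x(-1*0, -1)*b(-112, 86) = 5*(-21) = -105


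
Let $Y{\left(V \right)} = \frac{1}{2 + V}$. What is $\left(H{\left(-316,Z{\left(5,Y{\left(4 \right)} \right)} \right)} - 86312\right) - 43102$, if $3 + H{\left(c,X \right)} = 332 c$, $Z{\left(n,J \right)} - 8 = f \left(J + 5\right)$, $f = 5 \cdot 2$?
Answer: $-234329$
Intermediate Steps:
$f = 10$
$Z{\left(n,J \right)} = 58 + 10 J$ ($Z{\left(n,J \right)} = 8 + 10 \left(J + 5\right) = 8 + 10 \left(5 + J\right) = 8 + \left(50 + 10 J\right) = 58 + 10 J$)
$H{\left(c,X \right)} = -3 + 332 c$
$\left(H{\left(-316,Z{\left(5,Y{\left(4 \right)} \right)} \right)} - 86312\right) - 43102 = \left(\left(-3 + 332 \left(-316\right)\right) - 86312\right) - 43102 = \left(\left(-3 - 104912\right) - 86312\right) - 43102 = \left(-104915 - 86312\right) - 43102 = -191227 - 43102 = -234329$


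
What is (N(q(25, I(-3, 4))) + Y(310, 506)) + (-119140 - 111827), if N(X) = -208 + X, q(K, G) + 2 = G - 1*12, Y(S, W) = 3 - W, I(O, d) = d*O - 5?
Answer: -231709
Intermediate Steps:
I(O, d) = -5 + O*d (I(O, d) = O*d - 5 = -5 + O*d)
q(K, G) = -14 + G (q(K, G) = -2 + (G - 1*12) = -2 + (G - 12) = -2 + (-12 + G) = -14 + G)
(N(q(25, I(-3, 4))) + Y(310, 506)) + (-119140 - 111827) = ((-208 + (-14 + (-5 - 3*4))) + (3 - 1*506)) + (-119140 - 111827) = ((-208 + (-14 + (-5 - 12))) + (3 - 506)) - 230967 = ((-208 + (-14 - 17)) - 503) - 230967 = ((-208 - 31) - 503) - 230967 = (-239 - 503) - 230967 = -742 - 230967 = -231709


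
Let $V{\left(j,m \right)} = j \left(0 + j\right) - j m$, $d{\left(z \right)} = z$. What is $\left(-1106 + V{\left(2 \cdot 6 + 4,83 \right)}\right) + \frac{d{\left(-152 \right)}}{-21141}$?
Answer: $- \frac{46044946}{21141} \approx -2178.0$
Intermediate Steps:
$V{\left(j,m \right)} = j^{2} - j m$ ($V{\left(j,m \right)} = j j - j m = j^{2} - j m$)
$\left(-1106 + V{\left(2 \cdot 6 + 4,83 \right)}\right) + \frac{d{\left(-152 \right)}}{-21141} = \left(-1106 + \left(2 \cdot 6 + 4\right) \left(\left(2 \cdot 6 + 4\right) - 83\right)\right) - \frac{152}{-21141} = \left(-1106 + \left(12 + 4\right) \left(\left(12 + 4\right) - 83\right)\right) - - \frac{152}{21141} = \left(-1106 + 16 \left(16 - 83\right)\right) + \frac{152}{21141} = \left(-1106 + 16 \left(-67\right)\right) + \frac{152}{21141} = \left(-1106 - 1072\right) + \frac{152}{21141} = -2178 + \frac{152}{21141} = - \frac{46044946}{21141}$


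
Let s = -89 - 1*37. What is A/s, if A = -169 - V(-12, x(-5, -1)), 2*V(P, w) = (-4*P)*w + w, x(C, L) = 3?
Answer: 485/252 ≈ 1.9246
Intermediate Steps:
s = -126 (s = -89 - 37 = -126)
V(P, w) = w/2 - 2*P*w (V(P, w) = ((-4*P)*w + w)/2 = (-4*P*w + w)/2 = (w - 4*P*w)/2 = w/2 - 2*P*w)
A = -485/2 (A = -169 - 3*(1 - 4*(-12))/2 = -169 - 3*(1 + 48)/2 = -169 - 3*49/2 = -169 - 1*147/2 = -169 - 147/2 = -485/2 ≈ -242.50)
A/s = -485/2/(-126) = -485/2*(-1/126) = 485/252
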